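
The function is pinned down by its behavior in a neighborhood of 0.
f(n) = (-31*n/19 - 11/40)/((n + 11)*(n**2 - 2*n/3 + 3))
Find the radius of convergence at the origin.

Denominator factor (n**2 - 2*n/3 + 3): discriminant -104/9, complex-conjugate roots (1/3) + ((1/3)*sqrt(26))*i and (1/3) - ((1/3)*sqrt(26))*i; poles of order 1, moduli sqrt(3) and sqrt(3).
Denominator factor (n + 11): pole of order 1 at -11, modulus 11.
The radius of convergence is the smallest modulus among the singular points: sqrt(3).

The radius of convergence is sqrt(3).


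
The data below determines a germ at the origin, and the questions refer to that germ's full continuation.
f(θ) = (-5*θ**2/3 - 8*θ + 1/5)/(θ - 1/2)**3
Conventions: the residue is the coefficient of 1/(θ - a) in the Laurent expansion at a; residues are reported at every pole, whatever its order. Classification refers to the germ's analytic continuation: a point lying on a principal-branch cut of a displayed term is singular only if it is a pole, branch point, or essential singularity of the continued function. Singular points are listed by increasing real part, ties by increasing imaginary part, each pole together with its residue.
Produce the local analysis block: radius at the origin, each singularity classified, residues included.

Denominator factor (θ - 1/2)^3: pole of order 3 at 1/2, modulus 1/2.
The radius of convergence is the smallest modulus among the singular points: 1/2.
At the order-3 pole 1/2 set g(θ) = (θ - (1/2))^3*f(θ) = -5*θ**2/3 - 8*θ + 1/5.
Order-3 pole: residue = g''(a)/2; g''(1/2) = -10/3, so the residue is -5/3.

Radius of convergence at 0: 1/2.
At 1/2: a pole of order 3; residue -5/3.


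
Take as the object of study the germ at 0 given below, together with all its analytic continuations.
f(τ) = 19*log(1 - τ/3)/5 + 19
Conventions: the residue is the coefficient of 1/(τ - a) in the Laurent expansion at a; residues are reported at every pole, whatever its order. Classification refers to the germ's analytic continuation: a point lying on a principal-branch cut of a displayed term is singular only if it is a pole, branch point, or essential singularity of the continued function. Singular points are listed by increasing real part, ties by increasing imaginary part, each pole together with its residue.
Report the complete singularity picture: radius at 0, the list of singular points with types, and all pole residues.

Radius of convergence at 0: 3.
At 3: a logarithmic branch point.

Branch term (19/5)*log(1 - τ/(3)): its argument vanishes at τ = 3, a logarithmic branch point, modulus 3.
The radius of convergence is the smallest modulus among the singular points: 3.


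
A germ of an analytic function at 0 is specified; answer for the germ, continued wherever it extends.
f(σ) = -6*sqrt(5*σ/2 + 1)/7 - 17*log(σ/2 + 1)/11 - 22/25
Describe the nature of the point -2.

The point is a logarithmic branch point.

The term (-17/11)*log(1 - σ/(-2)) has argument 1 - -2/(-2) = 0 at -2: a logarithmic (infinitely-sheeted) branch point; the remaining terms are analytic or single-valued there.


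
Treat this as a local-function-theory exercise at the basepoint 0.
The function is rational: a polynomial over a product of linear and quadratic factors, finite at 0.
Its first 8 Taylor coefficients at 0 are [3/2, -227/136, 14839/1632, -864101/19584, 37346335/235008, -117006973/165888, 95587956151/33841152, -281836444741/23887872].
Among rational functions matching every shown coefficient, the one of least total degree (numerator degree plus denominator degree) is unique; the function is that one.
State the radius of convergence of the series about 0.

The radius of convergence is -7/24 + (1/120)*sqrt(4105).

No rational of total degree below 6 reproduces all 8 coefficients; solving the [2/4] Pade equations on them gives f(h) = (23*h**2/16 + h/17 - 3/10)/((h - 1)**2*(h**2 - 7*h/12 - 1/5)), whose expansion matches every shown term.
Denominator factor (h - 1)^2: pole of order 2 at 1, modulus 1.
Denominator factor (h**2 - 7*h/12 - 1/5): discriminant 821/720, real irrational roots 7/24 + (1/120)*sqrt(4105) and 7/24 - (1/120)*sqrt(4105); poles of order 1, moduli 7/24 + (1/120)*sqrt(4105) and -7/24 + (1/120)*sqrt(4105).
The radius of convergence is the smallest modulus among the singular points: -7/24 + (1/120)*sqrt(4105).


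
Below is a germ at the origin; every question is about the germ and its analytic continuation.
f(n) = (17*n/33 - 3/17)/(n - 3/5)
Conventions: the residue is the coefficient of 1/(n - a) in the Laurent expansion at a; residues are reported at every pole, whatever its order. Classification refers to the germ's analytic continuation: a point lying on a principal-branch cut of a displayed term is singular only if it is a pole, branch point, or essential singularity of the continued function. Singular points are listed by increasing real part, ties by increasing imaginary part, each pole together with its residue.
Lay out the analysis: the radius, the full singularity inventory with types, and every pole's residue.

Radius of convergence at 0: 3/5.
At 3/5: a pole of order 1; residue 124/935.

Denominator factor (n - 3/5): pole of order 1 at 3/5, modulus 3/5.
The radius of convergence is the smallest modulus among the singular points: 3/5.
At the order-1 pole 3/5 set g(n) = (n - (3/5))*f(n) = 17*n/33 - 3/17.
Simple pole: residue = g(a) at a = 3/5, which is 124/935.


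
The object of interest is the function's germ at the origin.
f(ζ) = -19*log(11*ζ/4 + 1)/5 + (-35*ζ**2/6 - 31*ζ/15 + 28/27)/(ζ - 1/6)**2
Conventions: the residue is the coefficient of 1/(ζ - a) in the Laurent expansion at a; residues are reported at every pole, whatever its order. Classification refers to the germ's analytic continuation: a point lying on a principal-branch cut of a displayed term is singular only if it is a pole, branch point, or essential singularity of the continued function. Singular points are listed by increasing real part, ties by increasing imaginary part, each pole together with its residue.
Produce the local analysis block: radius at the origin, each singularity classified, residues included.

Denominator factor (ζ - 1/6)^2: pole of order 2 at 1/6, modulus 1/6.
Branch term (-19/5)*log(1 - ζ/(-4/11)): its argument vanishes at ζ = -4/11, a logarithmic branch point, modulus 4/11.
The radius of convergence is the smallest modulus among the singular points: 1/6.
The branch term is analytic at 1/6 and contributes nothing to the residue; only the rational part matters.
At the order-2 pole 1/6 set g(ζ) = (ζ - (1/6))^2*(rational part) = -35*ζ**2/6 - 31*ζ/15 + 28/27.
Order-2 pole: residue = g'(a); g'(1/6) = -361/90, so the residue is -361/90.
List the singular points by increasing real part (a conjugate pair: the negative imaginary part first).

Radius of convergence at 0: 1/6.
At -4/11: a logarithmic branch point.
At 1/6: a pole of order 2; residue -361/90.


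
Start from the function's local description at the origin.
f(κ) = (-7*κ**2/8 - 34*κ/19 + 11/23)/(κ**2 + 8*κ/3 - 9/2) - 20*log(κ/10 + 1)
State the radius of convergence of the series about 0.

Denominator factor (κ**2 + 8*κ/3 - 9/2): discriminant 226/9, real irrational roots -4/3 + (1/6)*sqrt(226) and -4/3 - (1/6)*sqrt(226); poles of order 1, moduli -4/3 + (1/6)*sqrt(226) and 4/3 + (1/6)*sqrt(226).
Branch term (-20)*log(1 - κ/(-10)): its argument vanishes at κ = -10, a logarithmic branch point, modulus 10.
The radius of convergence is the smallest modulus among the singular points: -4/3 + (1/6)*sqrt(226).

The radius of convergence is -4/3 + (1/6)*sqrt(226).


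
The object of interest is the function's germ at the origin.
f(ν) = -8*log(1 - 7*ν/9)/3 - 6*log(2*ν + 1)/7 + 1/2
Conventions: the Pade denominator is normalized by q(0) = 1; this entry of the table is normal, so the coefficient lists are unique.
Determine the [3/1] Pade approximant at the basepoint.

Taylor coefficients needed (expand at 0): a_0 = 1/2, a_1 = 68/189, a_2 = 4288/1701, a_3 = -85768/45927, a_4 = 506006/137781.
Write the denominator as Q(ν) = 1 + q1*ν. Requiring Q*f - P = O(ν^5) with deg P <= 3 kills the coefficients of ν^4..ν^4 in Q*f:
  ν^4: a_4 + q1*a_3 = 0, i.e. 506006/137781 + (-85768/45927)*q1 = 0.
Solving this linear system: q1 = 253003/128652.
The numerator is Q*f truncated at degree 3: P0 = a_0 = 1/2; P1 = a_1 + q1*a_0 = 21771413/16210152; P2 = a_2 + q1*a_1 = 58874801/18236421; P3 = a_3 + q1*a_2 = 1521454216/492383367.

The Pade approximant has numerator coefficients [1/2, 21771413/16210152, 58874801/18236421, 1521454216/492383367]; denominator coefficients [1, 253003/128652].


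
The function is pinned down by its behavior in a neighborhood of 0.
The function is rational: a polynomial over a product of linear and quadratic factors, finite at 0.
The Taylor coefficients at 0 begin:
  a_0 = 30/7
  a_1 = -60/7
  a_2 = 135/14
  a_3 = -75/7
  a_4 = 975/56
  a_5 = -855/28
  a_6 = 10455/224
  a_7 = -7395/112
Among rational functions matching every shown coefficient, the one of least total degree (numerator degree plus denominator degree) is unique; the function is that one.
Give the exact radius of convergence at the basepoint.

The radius of convergence is 2/3.

No rational of total degree below 3 reproduces all 8 coefficients; solving the [0/3] Pade equations on them gives f(j) = 20/(7*(j + 2/3)*(j**2 + j/2 + 1)), whose expansion matches every shown term.
Denominator factor (j + 2/3): pole of order 1 at -2/3, modulus 2/3.
Denominator factor (j**2 + j/2 + 1): discriminant -15/4, complex-conjugate roots (-1/4) + ((1/4)*sqrt(15))*i and (-1/4) - ((1/4)*sqrt(15))*i; poles of order 1, moduli 1 and 1.
The radius of convergence is the smallest modulus among the singular points: 2/3.


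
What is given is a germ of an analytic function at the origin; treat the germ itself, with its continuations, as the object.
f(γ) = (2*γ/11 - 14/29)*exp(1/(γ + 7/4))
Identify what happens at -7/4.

The point is an essential singularity.

The exponent 1/(γ - (-7/4)) has a pole at -7/4, so exp(1/(γ - (-7/4))) takes every nonzero value near it: an essential singularity (not a pole of any order).


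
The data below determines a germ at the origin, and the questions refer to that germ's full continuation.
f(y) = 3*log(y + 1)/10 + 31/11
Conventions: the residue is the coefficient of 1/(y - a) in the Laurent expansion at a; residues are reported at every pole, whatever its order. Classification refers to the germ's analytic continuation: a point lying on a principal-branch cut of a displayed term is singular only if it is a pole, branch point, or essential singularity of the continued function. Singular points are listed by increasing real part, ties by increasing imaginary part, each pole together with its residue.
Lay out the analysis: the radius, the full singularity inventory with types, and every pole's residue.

Branch term (3/10)*log(1 - y/(-1)): its argument vanishes at y = -1, a logarithmic branch point, modulus 1.
The radius of convergence is the smallest modulus among the singular points: 1.

Radius of convergence at 0: 1.
At -1: a logarithmic branch point.


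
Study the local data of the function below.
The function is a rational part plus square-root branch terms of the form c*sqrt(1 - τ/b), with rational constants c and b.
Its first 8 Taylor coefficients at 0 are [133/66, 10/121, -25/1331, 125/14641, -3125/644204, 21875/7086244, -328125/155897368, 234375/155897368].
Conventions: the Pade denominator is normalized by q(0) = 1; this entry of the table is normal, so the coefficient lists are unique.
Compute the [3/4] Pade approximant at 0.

The Pade approximant has numerator coefficients [133/66, 27553/9922, 701785/654852, 732025/7203372]; denominator coefficients [1, 603/451, 4825/9922, 4225/109142, -375/1200562].

Taylor coefficients needed (read off): a_0 = 133/66, a_1 = 10/121, a_2 = -25/1331, a_3 = 125/14641, a_4 = -3125/644204, a_5 = 21875/7086244, a_6 = -328125/155897368, a_7 = 234375/155897368.
Write the denominator as Q(τ) = 1 + q1*τ + q2*τ^2 + q3*τ^3 + q4*τ^4. Requiring Q*f - P = O(τ^8) with deg P <= 3 kills the coefficients of τ^4..τ^7 in Q*f:
  τ^4: a_4 + q1*a_3 + q2*a_2 + q3*a_1 + q4*a_0 = 0, i.e. -3125/644204 + (125/14641)*q1 + (-25/1331)*q2 + (10/121)*q3 + (133/66)*q4 = 0.
  τ^5: a_5 + q1*a_4 + q2*a_3 + q3*a_2 + q4*a_1 = 0, i.e. 21875/7086244 + (-3125/644204)*q1 + (125/14641)*q2 + (-25/1331)*q3 + (10/121)*q4 = 0.
  τ^6: a_6 + q1*a_5 + q2*a_4 + q3*a_3 + q4*a_2 = 0, i.e. -328125/155897368 + (21875/7086244)*q1 + (-3125/644204)*q2 + (125/14641)*q3 + (-25/1331)*q4 = 0.
  τ^7: a_7 + q1*a_6 + q2*a_5 + q3*a_4 + q4*a_3 = 0, i.e. 234375/155897368 + (-328125/155897368)*q1 + (21875/7086244)*q2 + (-3125/644204)*q3 + (125/14641)*q4 = 0.
Solving this linear system: q1 = 603/451, q2 = 4825/9922, q3 = 4225/109142, q4 = -375/1200562.
The numerator is Q*f truncated at degree 3: P0 = a_0 = 133/66; P1 = a_1 + q1*a_0 = 27553/9922; P2 = a_2 + q1*a_1 + q2*a_0 = 701785/654852; P3 = a_3 + q1*a_2 + q2*a_1 + q3*a_0 = 732025/7203372.


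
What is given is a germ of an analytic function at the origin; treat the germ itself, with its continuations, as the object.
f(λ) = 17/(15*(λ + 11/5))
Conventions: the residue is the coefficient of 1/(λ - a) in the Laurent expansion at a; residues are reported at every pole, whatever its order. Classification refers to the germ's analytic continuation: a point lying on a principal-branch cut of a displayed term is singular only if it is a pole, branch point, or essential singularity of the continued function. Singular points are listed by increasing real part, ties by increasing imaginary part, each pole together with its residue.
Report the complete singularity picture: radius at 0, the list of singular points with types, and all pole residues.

Radius of convergence at 0: 11/5.
At -11/5: a pole of order 1; residue 17/15.

Denominator factor (λ + 11/5): pole of order 1 at -11/5, modulus 11/5.
The radius of convergence is the smallest modulus among the singular points: 11/5.
At the order-1 pole -11/5 set g(λ) = (λ - (-11/5))*f(λ) = 17/15.
Simple pole: residue = g(a) at a = -11/5, which is 17/15.


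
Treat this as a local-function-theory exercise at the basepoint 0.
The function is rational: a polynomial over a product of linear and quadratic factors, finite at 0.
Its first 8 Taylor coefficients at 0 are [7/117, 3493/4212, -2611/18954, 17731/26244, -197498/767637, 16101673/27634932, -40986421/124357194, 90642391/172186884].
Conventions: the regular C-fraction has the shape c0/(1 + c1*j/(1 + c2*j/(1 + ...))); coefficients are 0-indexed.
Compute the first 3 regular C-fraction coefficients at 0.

Taylor coefficients (read off): a_0 = 7/117, a_1 = 3493/4212, a_2 = -2611/18954.
c0 = a_0 = 7/117. Peel one level at a time: if S = 1 + c*j/S' with S'(0) = 1, then c is the j-coefficient of S and S' = c*j/(S - 1).
S_1 = c0/f = 1 + (-499/36)*j + (83995/432)*j^2 + ...; c1 = -499/36.
S_2 = c1*j/(S_1 - 1) = 1 + (83995/5988)*j + ...; c2 = 83995/5988.

The regular C-fraction coefficients are [7/117, -499/36, 83995/5988].


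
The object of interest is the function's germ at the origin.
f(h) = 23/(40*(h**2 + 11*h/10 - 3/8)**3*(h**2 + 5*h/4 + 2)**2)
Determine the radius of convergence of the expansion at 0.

The radius of convergence is -11/20 + (1/20)*sqrt(271).

Denominator factor (h**2 + 5*h/4 + 2)^2: discriminant -103/16, complex-conjugate roots (-5/8) + ((1/8)*sqrt(103))*i and (-5/8) - ((1/8)*sqrt(103))*i; poles of order 2, moduli sqrt(2) and sqrt(2).
Denominator factor (h**2 + 11*h/10 - 3/8)^3: discriminant 271/100, real irrational roots -11/20 + (1/20)*sqrt(271) and -11/20 - (1/20)*sqrt(271); poles of order 3, moduli -11/20 + (1/20)*sqrt(271) and 11/20 + (1/20)*sqrt(271).
The radius of convergence is the smallest modulus among the singular points: -11/20 + (1/20)*sqrt(271).


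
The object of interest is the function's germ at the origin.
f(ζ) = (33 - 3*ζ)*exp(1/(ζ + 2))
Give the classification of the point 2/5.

The point is a regular point.

There is no denominator, hence no pole anywhere.
The essential point of exp(1/(ζ - (-2))) is -2, not 2/5.
So the germ continues analytically to 2/5.


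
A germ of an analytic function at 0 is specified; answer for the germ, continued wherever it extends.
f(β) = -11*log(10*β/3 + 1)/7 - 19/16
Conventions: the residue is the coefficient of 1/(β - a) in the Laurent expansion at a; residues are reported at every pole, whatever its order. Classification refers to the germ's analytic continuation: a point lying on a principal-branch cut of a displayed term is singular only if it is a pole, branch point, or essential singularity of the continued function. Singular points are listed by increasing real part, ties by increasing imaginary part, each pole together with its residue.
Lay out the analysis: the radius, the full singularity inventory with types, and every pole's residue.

Radius of convergence at 0: 3/10.
At -3/10: a logarithmic branch point.

Branch term (-11/7)*log(1 - β/(-3/10)): its argument vanishes at β = -3/10, a logarithmic branch point, modulus 3/10.
The radius of convergence is the smallest modulus among the singular points: 3/10.


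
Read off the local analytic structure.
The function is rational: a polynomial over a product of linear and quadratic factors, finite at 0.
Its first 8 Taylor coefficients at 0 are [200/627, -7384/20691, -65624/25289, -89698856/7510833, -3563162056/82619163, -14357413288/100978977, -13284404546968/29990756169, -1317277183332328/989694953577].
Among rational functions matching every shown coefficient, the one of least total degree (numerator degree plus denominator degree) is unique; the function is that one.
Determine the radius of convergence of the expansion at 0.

The radius of convergence is -3/4 + (1/4)*sqrt(21).

No rational of total degree below 6 reproduces all 8 coefficients; solving the [1/5] Pade equations on them gives f(ν) = (11*ν/5 - 15/38)/((ν - 11/5)*(ν**2 + 3*ν/2 - 3/4)**2), whose expansion matches every shown term.
Denominator factor (ν - 11/5): pole of order 1 at 11/5, modulus 11/5.
Denominator factor (ν**2 + 3*ν/2 - 3/4)^2: discriminant 21/4, real irrational roots -3/4 + (1/4)*sqrt(21) and -3/4 - (1/4)*sqrt(21); poles of order 2, moduli -3/4 + (1/4)*sqrt(21) and 3/4 + (1/4)*sqrt(21).
The radius of convergence is the smallest modulus among the singular points: -3/4 + (1/4)*sqrt(21).


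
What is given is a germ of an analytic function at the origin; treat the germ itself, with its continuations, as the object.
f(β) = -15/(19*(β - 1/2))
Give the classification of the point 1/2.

The point is a pole of order 1.

The denominator factor β - 1/2 vanishes at 1/2 and appears to the power 1; the numerator there equals -15/19, nonzero, and no other factor vanishes.
Hence a pole whose order is the multiplicity, 1.


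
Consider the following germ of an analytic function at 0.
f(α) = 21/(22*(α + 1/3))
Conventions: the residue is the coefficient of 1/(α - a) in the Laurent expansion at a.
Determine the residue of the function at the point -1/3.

At the order-1 pole -1/3 set g(α) = (α - (-1/3))*f(α) = 21/22.
Simple pole: residue = g(a) at a = -1/3, which is 21/22.

The residue is 21/22.


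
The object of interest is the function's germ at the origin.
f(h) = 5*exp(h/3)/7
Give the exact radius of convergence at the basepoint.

The radius of convergence is infinite.

The factor exp(h/3) is entire and contributes no finite singular point.
The polynomial part has no poles.
No finite singular points: the Taylor series at 0 converges everywhere.


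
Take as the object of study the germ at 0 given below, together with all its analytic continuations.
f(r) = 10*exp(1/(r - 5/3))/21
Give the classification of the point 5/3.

The exponent 1/(r - (5/3)) has a pole at 5/3, so exp(1/(r - (5/3))) takes every nonzero value near it: an essential singularity (not a pole of any order).

The point is an essential singularity.


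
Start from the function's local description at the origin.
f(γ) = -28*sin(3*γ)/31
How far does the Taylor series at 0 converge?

The radius of convergence is infinite.

The factor -sin(3*γ) is entire and contributes no finite singular point.
The polynomial part has no poles.
No finite singular points: the Taylor series at 0 converges everywhere.


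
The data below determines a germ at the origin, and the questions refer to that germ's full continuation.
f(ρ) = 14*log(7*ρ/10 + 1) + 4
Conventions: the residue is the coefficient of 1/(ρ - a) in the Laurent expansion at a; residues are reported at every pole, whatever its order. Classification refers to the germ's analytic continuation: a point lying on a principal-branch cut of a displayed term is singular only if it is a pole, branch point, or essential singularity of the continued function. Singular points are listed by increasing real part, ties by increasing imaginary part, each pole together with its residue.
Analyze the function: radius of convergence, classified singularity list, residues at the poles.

Radius of convergence at 0: 10/7.
At -10/7: a logarithmic branch point.

Branch term (14)*log(1 - ρ/(-10/7)): its argument vanishes at ρ = -10/7, a logarithmic branch point, modulus 10/7.
The radius of convergence is the smallest modulus among the singular points: 10/7.


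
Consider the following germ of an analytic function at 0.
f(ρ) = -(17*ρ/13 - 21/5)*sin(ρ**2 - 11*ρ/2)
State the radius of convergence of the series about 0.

The factor -sin(ρ**2 - 11*ρ/2) is entire and contributes no finite singular point.
The polynomial part has no poles.
No finite singular points: the Taylor series at 0 converges everywhere.

The radius of convergence is infinite.


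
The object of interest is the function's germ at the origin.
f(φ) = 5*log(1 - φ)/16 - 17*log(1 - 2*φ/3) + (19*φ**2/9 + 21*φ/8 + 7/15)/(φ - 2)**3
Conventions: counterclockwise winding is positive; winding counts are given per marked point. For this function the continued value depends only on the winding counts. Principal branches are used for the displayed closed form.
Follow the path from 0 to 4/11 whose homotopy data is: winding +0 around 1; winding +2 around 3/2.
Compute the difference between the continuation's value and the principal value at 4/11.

Continued minus principal equals -(68)*pi*i.

The rational part is single-valued and drops out of the difference; each branch term changes only by its own monodromy.
(5/16)*log(1 - φ/(1)): winding 0 around 1, so this term returns to its principal value, contribution 0.
(-17)*log(1 - φ/(3/2)): each positive loop around 3/2 adds 2*pi*i to the log, so winding +2 contributes (-17)*(2)*2*pi*i = -(68)*pi*i.
Summing the contributions at φ = 4/11 gives -(68)*pi*i.


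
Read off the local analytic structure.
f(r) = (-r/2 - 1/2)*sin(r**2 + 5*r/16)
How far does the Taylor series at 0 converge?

The radius of convergence is infinite.

The factor sin(r**2 + 5*r/16) is entire and contributes no finite singular point.
The polynomial part has no poles.
No finite singular points: the Taylor series at 0 converges everywhere.


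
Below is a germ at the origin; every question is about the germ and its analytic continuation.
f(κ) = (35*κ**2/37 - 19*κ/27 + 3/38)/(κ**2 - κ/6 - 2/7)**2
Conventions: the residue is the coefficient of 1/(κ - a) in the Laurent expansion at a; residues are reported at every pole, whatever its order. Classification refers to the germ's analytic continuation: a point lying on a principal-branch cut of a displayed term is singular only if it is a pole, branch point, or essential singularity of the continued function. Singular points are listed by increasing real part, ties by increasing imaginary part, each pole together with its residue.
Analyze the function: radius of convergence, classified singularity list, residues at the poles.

Radius of convergence at 0: -1/12 + (1/84)*sqrt(2065).
At 1/12 - (1/84)*sqrt(2065): a pole of order 2; residue -(5404/622155)*sqrt(2065).
At 1/12 + (1/84)*sqrt(2065): a pole of order 2; residue (5404/622155)*sqrt(2065).

Denominator factor (κ**2 - κ/6 - 2/7)^2: discriminant 295/252, real irrational roots 1/12 + (1/84)*sqrt(2065) and 1/12 - (1/84)*sqrt(2065); poles of order 2, moduli 1/12 + (1/84)*sqrt(2065) and -1/12 + (1/84)*sqrt(2065).
The radius of convergence is the smallest modulus among the singular points: -1/12 + (1/84)*sqrt(2065).
The factor κ**2 - κ/6 - 2/7 splits as (κ - a)(κ - a') with a = 1/12 - (1/84)*sqrt(2065), a' = 1/12 + (1/84)*sqrt(2065). At the order-2 pole a set g(κ) = (κ - a)^2*f(κ) = [35*κ**2/37 - 19*κ/27 + 3/38] / (κ - a')^2.
Order-2 pole: residue = g'(a); g'(1/12 - (1/84)*sqrt(2065)) = -(5404/622155)*sqrt(2065), so the residue is -(5404/622155)*sqrt(2065).
The factor κ**2 - κ/6 - 2/7 splits as (κ - a)(κ - a') with a = 1/12 + (1/84)*sqrt(2065), a' = 1/12 - (1/84)*sqrt(2065). At the order-2 pole a set g(κ) = (κ - a)^2*f(κ) = [35*κ**2/37 - 19*κ/27 + 3/38] / (κ - a')^2.
Order-2 pole: residue = g'(a); g'(1/12 + (1/84)*sqrt(2065)) = (5404/622155)*sqrt(2065), so the residue is (5404/622155)*sqrt(2065).
List the singular points by increasing real part (a conjugate pair: the negative imaginary part first).


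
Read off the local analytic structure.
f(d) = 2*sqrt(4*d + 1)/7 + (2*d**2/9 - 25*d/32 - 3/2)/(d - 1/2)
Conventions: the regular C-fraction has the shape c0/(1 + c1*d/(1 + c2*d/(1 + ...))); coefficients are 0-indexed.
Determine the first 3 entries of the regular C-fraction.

The regular C-fraction coefficients are [23/7, -911/368, 2235593/3017232].

Taylor coefficients (expand at 0): a_0 = 23/7, a_1 = 911/112, a_2 = 7111/504.
c0 = a_0 = 23/7. Peel one level at a time: if S = 1 + c*d/S' with S'(0) = 1, then c is the d-coefficient of S and S' = c*d/(S - 1).
S_1 = c0/f = 1 + (-911/368)*d + (2235593/1218816)*d^2 + ...; c1 = -911/368.
S_2 = c1*d/(S_1 - 1) = 1 + (2235593/3017232)*d + ...; c2 = 2235593/3017232.


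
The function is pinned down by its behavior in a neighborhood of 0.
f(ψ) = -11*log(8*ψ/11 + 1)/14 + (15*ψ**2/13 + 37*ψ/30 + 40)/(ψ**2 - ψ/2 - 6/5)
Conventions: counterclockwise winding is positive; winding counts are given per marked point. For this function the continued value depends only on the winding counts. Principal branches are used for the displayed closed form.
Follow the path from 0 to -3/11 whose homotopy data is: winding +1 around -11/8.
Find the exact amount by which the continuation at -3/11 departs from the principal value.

The rational part is single-valued and drops out of the difference; each branch term changes only by its own monodromy.
(-11/14)*log(1 - ψ/(-11/8)): each positive loop around -11/8 adds 2*pi*i to the log, so winding +1 contributes (-11/14)*(1)*2*pi*i = -(11/7)*pi*i.
Summing the contributions at ψ = -3/11 gives -(11/7)*pi*i.

Continued minus principal equals -(11/7)*pi*i.


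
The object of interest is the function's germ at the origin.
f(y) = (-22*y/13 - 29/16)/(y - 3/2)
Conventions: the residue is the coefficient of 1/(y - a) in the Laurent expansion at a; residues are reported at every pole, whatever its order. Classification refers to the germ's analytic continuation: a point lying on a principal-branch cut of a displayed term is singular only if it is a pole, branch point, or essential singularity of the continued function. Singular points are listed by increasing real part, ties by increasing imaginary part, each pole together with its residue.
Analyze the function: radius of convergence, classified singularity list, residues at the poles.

Denominator factor (y - 3/2): pole of order 1 at 3/2, modulus 3/2.
The radius of convergence is the smallest modulus among the singular points: 3/2.
At the order-1 pole 3/2 set g(y) = (y - (3/2))*f(y) = -22*y/13 - 29/16.
Simple pole: residue = g(a) at a = 3/2, which is -905/208.

Radius of convergence at 0: 3/2.
At 3/2: a pole of order 1; residue -905/208.


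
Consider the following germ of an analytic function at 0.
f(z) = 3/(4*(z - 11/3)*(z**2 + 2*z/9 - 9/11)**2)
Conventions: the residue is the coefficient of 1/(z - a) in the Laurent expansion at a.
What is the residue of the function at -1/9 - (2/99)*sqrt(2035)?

The residue is -264627/127488512 - (184445019/136352947600)*sqrt(2035).

The factor z**2 + 2*z/9 - 9/11 splits as (z - a)(z - a') with a = -1/9 - (2/99)*sqrt(2035), a' = -1/9 + (2/99)*sqrt(2035). At the order-2 pole a set g(z) = (z - a)^2*f(z) = [3/(4*(z - 11/3))] / (z - a')^2.
Order-2 pole: residue = g'(a); g'(-1/9 - (2/99)*sqrt(2035)) = -264627/127488512 - (184445019/136352947600)*sqrt(2035), so the residue is -264627/127488512 - (184445019/136352947600)*sqrt(2035).


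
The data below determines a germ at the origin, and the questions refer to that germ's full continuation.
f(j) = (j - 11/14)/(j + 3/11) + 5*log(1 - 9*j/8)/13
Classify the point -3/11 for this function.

The point is a pole of order 1.

The denominator factor j + 3/11 vanishes at -3/11 and appears to the power 1; the numerator there equals -163/154, nonzero, and no other factor vanishes.
The branch terms are analytic at this point.
Hence a pole whose order is the multiplicity, 1.


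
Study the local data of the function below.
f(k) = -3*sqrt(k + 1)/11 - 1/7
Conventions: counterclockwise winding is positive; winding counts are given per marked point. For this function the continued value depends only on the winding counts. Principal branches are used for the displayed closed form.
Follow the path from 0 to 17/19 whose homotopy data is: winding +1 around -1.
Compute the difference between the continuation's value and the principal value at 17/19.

Continued minus principal equals (36/209)*sqrt(19).

The rational part is single-valued and drops out of the difference; each branch term changes only by its own monodromy.
(-3/11)*sqrt(1 - k/(-1)): winding +1 is odd, the square root flips sign, contributing -2*(-3/11)*sqrt(1 - (17/19)/(-1)) = -2*(-3/11)*sqrt(36/19) = (36/209)*sqrt(19).
Summing the contributions at k = 17/19 gives (36/209)*sqrt(19).


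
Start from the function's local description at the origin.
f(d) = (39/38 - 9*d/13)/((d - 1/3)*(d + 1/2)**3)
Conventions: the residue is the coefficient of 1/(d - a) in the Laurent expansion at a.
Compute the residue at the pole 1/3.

The residue is 42444/30875.

At the order-1 pole 1/3 set g(d) = (d - (1/3))*f(d) = (39/38 - 9*d/13)/(d + 1/2)**3.
Simple pole: residue = g(a) at a = 1/3, which is 42444/30875.


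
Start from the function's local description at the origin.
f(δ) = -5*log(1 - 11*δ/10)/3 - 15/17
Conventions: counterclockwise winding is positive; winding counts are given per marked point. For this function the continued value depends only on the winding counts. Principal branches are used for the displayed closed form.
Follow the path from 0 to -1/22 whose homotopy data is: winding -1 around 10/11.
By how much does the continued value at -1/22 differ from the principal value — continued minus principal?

The rational part is single-valued and drops out of the difference; each branch term changes only by its own monodromy.
(-5/3)*log(1 - δ/(10/11)): each positive loop around 10/11 adds 2*pi*i to the log, so winding -1 contributes (-5/3)*(-1)*2*pi*i = (10/3)*pi*i.
Summing the contributions at δ = -1/22 gives (10/3)*pi*i.

Continued minus principal equals (10/3)*pi*i.


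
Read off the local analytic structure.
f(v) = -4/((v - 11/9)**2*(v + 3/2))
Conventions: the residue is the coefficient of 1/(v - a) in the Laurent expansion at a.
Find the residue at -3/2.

At the order-1 pole -3/2 set g(v) = (v - (-3/2))*f(v) = -4/(v - 11/9)**2.
Simple pole: residue = g(a) at a = -3/2, which is -1296/2401.

The residue is -1296/2401.


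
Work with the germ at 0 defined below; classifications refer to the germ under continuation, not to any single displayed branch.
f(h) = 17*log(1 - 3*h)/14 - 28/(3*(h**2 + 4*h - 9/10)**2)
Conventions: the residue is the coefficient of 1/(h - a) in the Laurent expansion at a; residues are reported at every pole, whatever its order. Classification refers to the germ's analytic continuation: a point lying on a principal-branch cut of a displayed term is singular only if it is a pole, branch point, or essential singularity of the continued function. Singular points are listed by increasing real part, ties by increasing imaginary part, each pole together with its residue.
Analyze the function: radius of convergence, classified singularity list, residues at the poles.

Radius of convergence at 0: -2 + (7/10)*sqrt(10).
At -2 - (7/10)*sqrt(10): a pole of order 2; residue -(10/147)*sqrt(10).
At -2 + (7/10)*sqrt(10): a pole of order 2; residue (10/147)*sqrt(10).
At 1/3: a logarithmic branch point.

Denominator factor (h**2 + 4*h - 9/10)^2: discriminant 98/5, real irrational roots -2 + (7/10)*sqrt(10) and -2 - (7/10)*sqrt(10); poles of order 2, moduli -2 + (7/10)*sqrt(10) and 2 + (7/10)*sqrt(10).
Branch term (17/14)*log(1 - h/(1/3)): its argument vanishes at h = 1/3, a logarithmic branch point, modulus 1/3.
The radius of convergence is the smallest modulus among the singular points: -2 + (7/10)*sqrt(10).
The branch term is analytic at -2 - (7/10)*sqrt(10) and contributes nothing to the residue; only the rational part matters.
The factor h**2 + 4*h - 9/10 splits as (h - a)(h - a') with a = -2 - (7/10)*sqrt(10), a' = -2 + (7/10)*sqrt(10). At the order-2 pole a set g(h) = (h - a)^2*(rational part) = [-28/3] / (h - a')^2.
Order-2 pole: residue = g'(a); g'(-2 - (7/10)*sqrt(10)) = -(10/147)*sqrt(10), so the residue is -(10/147)*sqrt(10).
The branch term is analytic at -2 + (7/10)*sqrt(10) and contributes nothing to the residue; only the rational part matters.
The factor h**2 + 4*h - 9/10 splits as (h - a)(h - a') with a = -2 + (7/10)*sqrt(10), a' = -2 - (7/10)*sqrt(10). At the order-2 pole a set g(h) = (h - a)^2*(rational part) = [-28/3] / (h - a')^2.
Order-2 pole: residue = g'(a); g'(-2 + (7/10)*sqrt(10)) = (10/147)*sqrt(10), so the residue is (10/147)*sqrt(10).
List the singular points by increasing real part (a conjugate pair: the negative imaginary part first).


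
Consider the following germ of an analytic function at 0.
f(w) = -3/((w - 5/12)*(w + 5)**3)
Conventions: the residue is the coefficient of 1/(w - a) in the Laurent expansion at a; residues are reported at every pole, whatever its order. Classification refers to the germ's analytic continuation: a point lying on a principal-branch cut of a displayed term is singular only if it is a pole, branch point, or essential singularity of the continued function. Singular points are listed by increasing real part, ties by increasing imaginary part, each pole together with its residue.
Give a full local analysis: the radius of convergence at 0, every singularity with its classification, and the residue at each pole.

Radius of convergence at 0: 5/12.
At -5: a pole of order 3; residue 5184/274625.
At 5/12: a pole of order 1; residue -5184/274625.

Denominator factor (w + 5)^3: pole of order 3 at -5, modulus 5.
Denominator factor (w - 5/12): pole of order 1 at 5/12, modulus 5/12.
The radius of convergence is the smallest modulus among the singular points: 5/12.
At the order-3 pole -5 set g(w) = (w - (-5))^3*f(w) = -3/(w - 5/12).
Order-3 pole: residue = g''(a)/2; g''(-5) = 10368/274625, so the residue is 5184/274625.
At the order-1 pole 5/12 set g(w) = (w - (5/12))*f(w) = -3/(w + 5)**3.
Simple pole: residue = g(a) at a = 5/12, which is -5184/274625.
List the singular points by increasing real part (a conjugate pair: the negative imaginary part first).


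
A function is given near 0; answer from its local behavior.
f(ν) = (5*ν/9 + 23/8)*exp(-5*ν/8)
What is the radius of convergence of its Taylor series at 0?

The radius of convergence is infinite.

The factor exp(-5*ν/8) is entire and contributes no finite singular point.
The polynomial part has no poles.
No finite singular points: the Taylor series at 0 converges everywhere.


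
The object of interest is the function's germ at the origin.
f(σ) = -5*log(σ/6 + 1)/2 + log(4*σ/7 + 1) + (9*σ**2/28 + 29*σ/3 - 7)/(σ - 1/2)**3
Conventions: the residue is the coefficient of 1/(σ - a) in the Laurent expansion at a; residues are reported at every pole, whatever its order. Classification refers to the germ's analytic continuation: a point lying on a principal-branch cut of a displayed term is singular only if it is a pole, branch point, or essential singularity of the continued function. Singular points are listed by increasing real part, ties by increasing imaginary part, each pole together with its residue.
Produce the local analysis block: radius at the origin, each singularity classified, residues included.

Denominator factor (σ - 1/2)^3: pole of order 3 at 1/2, modulus 1/2.
Branch term (-5/2)*log(1 - σ/(-6)): its argument vanishes at σ = -6, a logarithmic branch point, modulus 6.
Branch term (1)*log(1 - σ/(-7/4)): its argument vanishes at σ = -7/4, a logarithmic branch point, modulus 7/4.
The radius of convergence is the smallest modulus among the singular points: 1/2.
The branch terms are analytic at 1/2 and contribute nothing to the residue; only the rational part matters.
At the order-3 pole 1/2 set g(σ) = (σ - (1/2))^3*(rational part) = 9*σ**2/28 + 29*σ/3 - 7.
Order-3 pole: residue = g''(a)/2; g''(1/2) = 9/14, so the residue is 9/28.
List the singular points by increasing real part (a conjugate pair: the negative imaginary part first).

Radius of convergence at 0: 1/2.
At -6: a logarithmic branch point.
At -7/4: a logarithmic branch point.
At 1/2: a pole of order 3; residue 9/28.


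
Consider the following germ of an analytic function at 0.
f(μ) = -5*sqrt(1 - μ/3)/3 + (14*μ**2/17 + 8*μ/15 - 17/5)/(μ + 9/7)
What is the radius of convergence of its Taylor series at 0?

The radius of convergence is 9/7.

Denominator factor (μ + 9/7): pole of order 1 at -9/7, modulus 9/7.
Branch term (-5/3)*sqrt(1 - μ/(3)): its argument vanishes at μ = 3, a square-root branch point, modulus 3.
The radius of convergence is the smallest modulus among the singular points: 9/7.


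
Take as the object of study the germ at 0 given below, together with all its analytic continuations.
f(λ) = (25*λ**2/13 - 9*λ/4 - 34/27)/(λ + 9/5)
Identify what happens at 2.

Denominator factors: λ + 9/5 = 19/5 at λ = 2 — none vanishes.
So the germ continues analytically to 2.

The point is a regular point.


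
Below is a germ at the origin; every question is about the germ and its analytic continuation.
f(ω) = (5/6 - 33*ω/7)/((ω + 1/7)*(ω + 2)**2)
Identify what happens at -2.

The point is a pole of order 2.

The denominator factor ω + 2 vanishes at -2 and appears to the power 2; the numerator there equals 431/42, nonzero, and no other factor vanishes.
Hence a pole whose order is the multiplicity, 2.


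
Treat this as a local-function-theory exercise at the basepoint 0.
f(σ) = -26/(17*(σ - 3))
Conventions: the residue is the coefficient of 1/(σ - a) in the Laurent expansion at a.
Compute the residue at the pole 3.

At the order-1 pole 3 set g(σ) = (σ - (3))*f(σ) = -26/17.
Simple pole: residue = g(a) at a = 3, which is -26/17.

The residue is -26/17.


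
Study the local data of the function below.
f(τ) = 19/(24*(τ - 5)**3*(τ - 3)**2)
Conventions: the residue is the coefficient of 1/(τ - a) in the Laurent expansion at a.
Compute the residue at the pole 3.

The residue is -19/128.

At the order-2 pole 3 set g(τ) = (τ - (3))^2*f(τ) = 19/(24*(τ - 5)**3).
Order-2 pole: residue = g'(a); g'(3) = -19/128, so the residue is -19/128.


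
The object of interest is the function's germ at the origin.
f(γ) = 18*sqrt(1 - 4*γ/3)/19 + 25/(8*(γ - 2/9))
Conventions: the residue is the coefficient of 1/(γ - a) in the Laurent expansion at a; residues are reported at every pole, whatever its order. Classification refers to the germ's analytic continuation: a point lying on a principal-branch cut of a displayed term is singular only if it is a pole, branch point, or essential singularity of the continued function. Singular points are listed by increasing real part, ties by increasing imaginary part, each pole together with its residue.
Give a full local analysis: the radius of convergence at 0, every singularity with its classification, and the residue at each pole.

Radius of convergence at 0: 2/9.
At 2/9: a pole of order 1; residue 25/8.
At 3/4: an algebraic (square-root) branch point.

Denominator factor (γ - 2/9): pole of order 1 at 2/9, modulus 2/9.
Branch term (18/19)*sqrt(1 - γ/(3/4)): its argument vanishes at γ = 3/4, a square-root branch point, modulus 3/4.
The radius of convergence is the smallest modulus among the singular points: 2/9.
The branch term is analytic at 2/9 and contributes nothing to the residue; only the rational part matters.
At the order-1 pole 2/9 set g(γ) = (γ - (2/9))*(rational part) = 25/8.
Simple pole: residue = g(a) at a = 2/9, which is 25/8.
List the singular points by increasing real part (a conjugate pair: the negative imaginary part first).
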